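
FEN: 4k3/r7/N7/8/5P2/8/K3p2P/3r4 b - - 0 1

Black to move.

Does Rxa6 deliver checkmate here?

After Rxa6: white king on a2; in check: yes, from the black rook on a6.
White has 2 legal replies: Kb3, Kb2.
In check but a legal move exists → not checkmate.

no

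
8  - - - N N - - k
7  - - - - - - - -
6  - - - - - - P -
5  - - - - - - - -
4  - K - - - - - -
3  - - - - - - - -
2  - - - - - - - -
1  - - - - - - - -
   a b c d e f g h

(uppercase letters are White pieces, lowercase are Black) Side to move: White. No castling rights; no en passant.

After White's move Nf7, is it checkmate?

After Nf7: black king on h8; in check: yes, from the white knight on f7.
Black has 1 legal reply: Kg8.
In check but a legal move exists → not checkmate.

no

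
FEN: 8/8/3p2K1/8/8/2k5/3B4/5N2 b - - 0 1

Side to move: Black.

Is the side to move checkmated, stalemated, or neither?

Black to move; black king on c3.
In check: yes, from the white bishop on d2.
Legal moves for Black: Kd4, Kc4, Kd3, Kb3, Kc2, Kb2.
Black is in check but has 6 legal moves → neither.

neither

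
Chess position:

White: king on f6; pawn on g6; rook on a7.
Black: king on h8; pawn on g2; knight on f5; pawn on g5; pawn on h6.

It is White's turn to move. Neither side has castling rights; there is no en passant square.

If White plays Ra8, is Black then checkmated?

yes

After Ra8: black king on h8; in check: yes, from the white rook on a8.
King squares — g7: attacked by Kf6; h7: attacked by Pg6; g8: attacked by Ra8.
Black has no legal moves → checkmate.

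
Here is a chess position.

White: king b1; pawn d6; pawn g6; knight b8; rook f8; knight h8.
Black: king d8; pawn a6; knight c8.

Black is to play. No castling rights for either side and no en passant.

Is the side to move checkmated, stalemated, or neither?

Black to move; black king on d8.
In check: yes, from the white rook on f8.
King squares — c7: attacked by Pd6; d7: attacked by Nb8; e7: attacked by Pd6; c8: own knight; e8: attacked by Rf8.
Legal moves for Black: none.
In check with no legal moves → checkmate.

checkmate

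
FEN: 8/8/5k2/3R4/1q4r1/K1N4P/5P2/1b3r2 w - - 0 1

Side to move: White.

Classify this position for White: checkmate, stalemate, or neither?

White to move; white king on a3.
In check: yes, from the black queen on b4.
King squares — a2: attacked by Bb1; b2: attacked by Qb4; b3: attacked by Qb4; a4: attacked by Qb4; b4: attacked by Rg4.
Legal moves for White: none.
In check with no legal moves → checkmate.

checkmate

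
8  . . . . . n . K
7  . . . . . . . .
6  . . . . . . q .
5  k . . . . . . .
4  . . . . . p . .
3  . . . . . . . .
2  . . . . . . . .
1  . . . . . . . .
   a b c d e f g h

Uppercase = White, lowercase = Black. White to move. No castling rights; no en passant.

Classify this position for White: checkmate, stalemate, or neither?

stalemate

White to move; white king on h8.
In check: no.
King squares — g7: attacked by Qg6; h7: attacked by Qg6; g8: attacked by Qg6.
Legal moves for White: none.
Not in check and no legal moves → stalemate.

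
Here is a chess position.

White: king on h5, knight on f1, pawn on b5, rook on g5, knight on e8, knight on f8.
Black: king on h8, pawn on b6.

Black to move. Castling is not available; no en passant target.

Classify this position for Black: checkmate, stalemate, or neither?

stalemate

Black to move; black king on h8.
In check: no.
King squares — g7: attacked by Rg5; h7: attacked by Nf8; g8: attacked by Rg5.
Legal moves for Black: none.
Not in check and no legal moves → stalemate.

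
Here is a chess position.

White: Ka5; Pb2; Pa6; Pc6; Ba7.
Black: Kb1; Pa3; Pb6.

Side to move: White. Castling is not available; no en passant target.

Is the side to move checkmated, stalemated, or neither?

White to move; white king on a5.
In check: yes, from the black pawn on b6.
Legal moves for White: Kxb6, Kb5, Kb4, Ka4, Bxb6.
White is in check but has 5 legal moves → neither.

neither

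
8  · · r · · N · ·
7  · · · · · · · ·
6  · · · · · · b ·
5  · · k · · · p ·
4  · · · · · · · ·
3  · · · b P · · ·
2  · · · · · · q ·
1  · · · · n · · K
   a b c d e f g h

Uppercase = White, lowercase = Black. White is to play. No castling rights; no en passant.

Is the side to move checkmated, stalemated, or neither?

White to move; white king on h1.
In check: yes, from the black queen on g2.
King squares — g1: attacked by Qg2; g2: attacked by Ne1; h2: attacked by Qg2.
Legal moves for White: none.
In check with no legal moves → checkmate.

checkmate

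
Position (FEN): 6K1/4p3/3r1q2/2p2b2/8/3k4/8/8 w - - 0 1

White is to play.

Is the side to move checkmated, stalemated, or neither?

White to move; white king on g8.
In check: no.
King squares — f7: attacked by Qf6; g7: attacked by Qf6; h7: attacked by Bf5; f8: attacked by Qf6; h8: attacked by Qf6.
Legal moves for White: none.
Not in check and no legal moves → stalemate.

stalemate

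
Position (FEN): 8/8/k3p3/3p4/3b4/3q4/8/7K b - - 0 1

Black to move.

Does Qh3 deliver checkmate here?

After Qh3: white king on h1; in check: yes, from the black queen on h3.
King squares — g1: attacked by Bd4; g2: attacked by Qh3; h2: attacked by Qh3.
White has no legal moves → checkmate.

yes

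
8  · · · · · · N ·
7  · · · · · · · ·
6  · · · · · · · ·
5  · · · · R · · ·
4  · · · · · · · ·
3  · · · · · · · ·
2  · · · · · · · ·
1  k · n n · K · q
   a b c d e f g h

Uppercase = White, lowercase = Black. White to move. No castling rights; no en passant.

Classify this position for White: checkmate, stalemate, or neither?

White to move; white king on f1.
In check: yes, from the black queen on h1.
King squares — e1: attacked by Qh1; g1: attacked by Qh1; e2: attacked by Nc1; f2: attacked by Nd1; g2: attacked by Qh1.
Legal moves for White: none.
In check with no legal moves → checkmate.

checkmate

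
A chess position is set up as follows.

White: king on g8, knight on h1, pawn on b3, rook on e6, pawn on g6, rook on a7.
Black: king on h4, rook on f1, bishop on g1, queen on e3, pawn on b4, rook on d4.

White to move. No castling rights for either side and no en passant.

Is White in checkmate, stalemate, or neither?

White to move; white king on g8.
In check: no.
Legal moves for White include: Kh8, Kh7, Kg7, Ra8, Rh7+, Rg7, Rf7, Rae7, Rd7, Rc7, Rb7, Raa6, Ra5, Ra4, Ra3, Ra2, Ra1, Re8, ... (list truncated; more exist).
White has legal moves and is not in check → neither.

neither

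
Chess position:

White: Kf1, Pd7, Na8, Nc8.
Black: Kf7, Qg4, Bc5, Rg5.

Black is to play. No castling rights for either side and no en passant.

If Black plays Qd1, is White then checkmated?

yes

After Qd1: white king on f1; in check: yes, from the black queen on d1.
King squares — e1: attacked by Qd1; g1: attacked by Qd1; e2: attacked by Qd1; f2: attacked by Bc5; g2: attacked by Rg5.
White has no legal moves → checkmate.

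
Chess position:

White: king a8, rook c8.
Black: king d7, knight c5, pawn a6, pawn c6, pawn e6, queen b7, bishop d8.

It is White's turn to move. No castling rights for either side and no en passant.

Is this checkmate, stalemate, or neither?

White to move; white king on a8.
In check: yes, from the black queen on b7.
King squares — a7: attacked by Qb7; b7: attacked by Nc5; b8: attacked by Qb7.
Legal moves for White: none.
In check with no legal moves → checkmate.

checkmate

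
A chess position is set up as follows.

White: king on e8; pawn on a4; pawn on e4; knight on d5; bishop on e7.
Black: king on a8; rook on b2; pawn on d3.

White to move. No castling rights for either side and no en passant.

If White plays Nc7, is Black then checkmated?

After Nc7: black king on a8; in check: yes, from the white knight on c7.
Black has 3 legal replies: Kb8, Kb7, Ka7.
In check but a legal move exists → not checkmate.

no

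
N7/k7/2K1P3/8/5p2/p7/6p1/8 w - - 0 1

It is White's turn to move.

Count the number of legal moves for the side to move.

White to move; king on c6.
In check: no.
Legal moves: Nc7, Nb6, Kd7, Kc7, Kd6, Kd5, Kc5, Kb5, e7.
Count: 9.

9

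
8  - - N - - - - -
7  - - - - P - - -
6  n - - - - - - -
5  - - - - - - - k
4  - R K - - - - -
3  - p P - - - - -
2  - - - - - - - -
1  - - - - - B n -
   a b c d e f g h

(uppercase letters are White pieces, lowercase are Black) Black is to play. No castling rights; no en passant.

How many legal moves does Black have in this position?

Black to move; king on h5.
In check: no.
Legal moves: Nb8, Nc7, Nc5, Nxb4, Kh6, Kg6, Kg5, Kh4, Kg4, Nh3, Nf3, Ne2, b2.
Count: 13.

13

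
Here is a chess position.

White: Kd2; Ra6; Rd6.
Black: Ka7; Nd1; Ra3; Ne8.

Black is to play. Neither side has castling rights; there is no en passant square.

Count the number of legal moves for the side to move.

Black to move; king on a7.
In check: yes, from the white rook on a6.
Legal moves: Kb8, Kb7, Rxa6.
Count: 3.

3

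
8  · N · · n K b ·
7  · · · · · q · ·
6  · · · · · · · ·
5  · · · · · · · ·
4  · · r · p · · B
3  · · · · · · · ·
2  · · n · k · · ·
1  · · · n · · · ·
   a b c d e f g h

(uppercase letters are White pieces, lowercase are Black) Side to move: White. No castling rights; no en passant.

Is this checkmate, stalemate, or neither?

White to move; white king on f8.
In check: yes, from the black queen on f7.
King squares — e7: attacked by Qf7; f7: attacked by Bg8; g7: attacked by Qf7; e8: attacked by Qf7; g8: attacked by Qf7.
Legal moves for White: none.
In check with no legal moves → checkmate.

checkmate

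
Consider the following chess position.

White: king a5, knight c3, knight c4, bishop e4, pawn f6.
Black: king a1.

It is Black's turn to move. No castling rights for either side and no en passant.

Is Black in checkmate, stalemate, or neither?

Black to move; black king on a1.
In check: no.
King squares — b1: attacked by Nc3; a2: attacked by Nc3; b2: attacked by Nc4.
Legal moves for Black: none.
Not in check and no legal moves → stalemate.

stalemate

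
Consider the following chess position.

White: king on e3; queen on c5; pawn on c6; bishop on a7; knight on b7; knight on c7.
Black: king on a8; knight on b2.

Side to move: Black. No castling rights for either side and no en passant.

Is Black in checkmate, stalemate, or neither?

Black to move; black king on a8.
In check: yes, from the white knight on c7.
King squares — a7: attacked by Qc5; b7: attacked by Pc6; b8: attacked by Ba7.
Legal moves for Black: none.
In check with no legal moves → checkmate.

checkmate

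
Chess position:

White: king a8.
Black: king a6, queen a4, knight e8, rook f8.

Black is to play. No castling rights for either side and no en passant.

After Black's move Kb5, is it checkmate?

no

After Kb5: white king on a8; in check: yes, from the black queen on a4.
White has 2 legal replies: Kb8, Kb7.
In check but a legal move exists → not checkmate.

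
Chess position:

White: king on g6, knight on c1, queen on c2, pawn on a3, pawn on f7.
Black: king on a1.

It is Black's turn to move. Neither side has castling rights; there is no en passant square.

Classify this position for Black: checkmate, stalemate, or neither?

stalemate

Black to move; black king on a1.
In check: no.
King squares — b1: attacked by Qc2; a2: attacked by Nc1; b2: attacked by Qc2.
Legal moves for Black: none.
Not in check and no legal moves → stalemate.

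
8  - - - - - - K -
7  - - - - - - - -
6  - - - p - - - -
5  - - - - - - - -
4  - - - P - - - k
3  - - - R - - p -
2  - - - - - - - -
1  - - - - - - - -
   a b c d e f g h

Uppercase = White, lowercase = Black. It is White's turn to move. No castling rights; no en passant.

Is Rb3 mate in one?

After Rb3: black king on h4; in check: no.
Black is not in check, so this cannot be checkmate.

no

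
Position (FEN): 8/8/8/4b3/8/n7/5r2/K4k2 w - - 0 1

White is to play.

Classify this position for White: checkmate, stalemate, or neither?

checkmate

White to move; white king on a1.
In check: yes, from the black bishop on e5.
King squares — b1: attacked by Na3; a2: attacked by Rf2; b2: attacked by Rf2.
Legal moves for White: none.
In check with no legal moves → checkmate.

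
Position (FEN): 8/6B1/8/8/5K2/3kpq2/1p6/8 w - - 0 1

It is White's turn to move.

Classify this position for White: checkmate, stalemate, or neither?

neither

White to move; white king on f4.
In check: yes, from the black queen on f3.
King squares — e3: attacked by Kd3; f3: available; g3: attacked by Qf3; e4: attacked by Kd3; g4: attacked by Qf3; e5: available; f5: attacked by Qf3; g5: available.
Legal moves for White: Kg5, Ke5, Kxf3.
White is in check but has 3 legal moves → neither.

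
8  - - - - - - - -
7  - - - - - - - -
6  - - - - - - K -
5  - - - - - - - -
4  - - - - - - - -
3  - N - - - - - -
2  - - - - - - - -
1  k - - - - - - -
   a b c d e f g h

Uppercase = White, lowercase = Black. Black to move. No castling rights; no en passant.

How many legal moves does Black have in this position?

Black to move; king on a1.
In check: yes, from the white knight on b3.
Legal moves: Kb2, Ka2, Kb1.
Count: 3.

3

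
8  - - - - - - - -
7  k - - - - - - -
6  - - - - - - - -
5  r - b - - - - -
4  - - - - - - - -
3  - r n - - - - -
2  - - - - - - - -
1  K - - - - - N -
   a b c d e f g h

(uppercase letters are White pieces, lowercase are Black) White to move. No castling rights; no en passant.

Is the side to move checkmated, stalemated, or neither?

White to move; white king on a1.
In check: yes, from the black rook on a5.
King squares — b1: attacked by Rb3; a2: attacked by Nc3; b2: attacked by Rb3.
Legal moves for White: none.
In check with no legal moves → checkmate.

checkmate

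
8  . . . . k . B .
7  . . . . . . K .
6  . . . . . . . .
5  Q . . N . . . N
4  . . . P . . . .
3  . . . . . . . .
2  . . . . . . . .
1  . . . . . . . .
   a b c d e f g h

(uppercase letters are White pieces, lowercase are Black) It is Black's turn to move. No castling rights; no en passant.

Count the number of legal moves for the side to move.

1

Black to move; king on e8.
In check: no.
Legal moves: Kd7.
Count: 1.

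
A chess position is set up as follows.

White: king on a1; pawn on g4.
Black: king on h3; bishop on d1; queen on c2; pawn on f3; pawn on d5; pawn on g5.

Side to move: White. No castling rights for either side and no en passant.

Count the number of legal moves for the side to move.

White to move; king on a1.
In check: no.
Legal moves: none.
Count: 0.

0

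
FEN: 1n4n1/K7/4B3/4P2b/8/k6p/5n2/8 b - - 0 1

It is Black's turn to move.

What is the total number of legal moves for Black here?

22

Black to move; king on a3.
In check: no.
Legal moves: Ne7, Nh6, Nf6, Nd7, Nc6+, Na6, Be8, Bf7, Bg6, Bg4, Bf3, Be2, Bd1, Kb4, Ka4, Kb2, Ng4, Ne4, Nd3, Nh1, Nd1, h2.
Count: 22.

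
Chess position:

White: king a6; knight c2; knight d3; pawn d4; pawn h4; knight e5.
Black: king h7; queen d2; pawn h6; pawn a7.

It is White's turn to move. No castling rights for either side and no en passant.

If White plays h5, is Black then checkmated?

no

After h5: black king on h7; in check: no.
Black is not in check, so this cannot be checkmate.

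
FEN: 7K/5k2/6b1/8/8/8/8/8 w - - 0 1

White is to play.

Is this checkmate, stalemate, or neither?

stalemate

White to move; white king on h8.
In check: no.
King squares — g7: attacked by Kf7; h7: attacked by Bg6; g8: attacked by Kf7.
Legal moves for White: none.
Not in check and no legal moves → stalemate.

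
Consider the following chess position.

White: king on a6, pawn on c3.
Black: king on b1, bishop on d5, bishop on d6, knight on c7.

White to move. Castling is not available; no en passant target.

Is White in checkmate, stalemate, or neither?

White to move; white king on a6.
In check: yes, from the black knight on c7.
Legal moves for White: Ka7, Kb6, Ka5.
White is in check but has 3 legal moves → neither.

neither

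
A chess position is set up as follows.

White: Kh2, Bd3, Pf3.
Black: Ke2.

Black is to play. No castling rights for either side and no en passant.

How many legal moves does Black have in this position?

Black to move; king on e2.
In check: yes, from the white bishop on d3.
Legal moves: Kxf3, Ke3, Kxd3, Kf2, Kd2, Ke1, Kd1.
Count: 7.

7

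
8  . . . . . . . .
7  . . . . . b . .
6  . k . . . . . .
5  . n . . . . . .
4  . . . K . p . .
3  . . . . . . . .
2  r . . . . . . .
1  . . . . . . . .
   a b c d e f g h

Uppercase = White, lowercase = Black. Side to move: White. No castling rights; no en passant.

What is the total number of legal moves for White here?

3

White to move; king on d4.
In check: yes, from the black knight on b5.
Legal moves: Ke5, Ke4, Kd3.
Count: 3.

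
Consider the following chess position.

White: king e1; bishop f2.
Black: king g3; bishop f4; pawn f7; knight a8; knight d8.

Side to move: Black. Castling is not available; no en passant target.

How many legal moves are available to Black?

5

Black to move; king on g3.
In check: yes, from the white bishop on f2.
Legal moves: Kg4, Kh3, Kf3, Kh2, Kg2.
Count: 5.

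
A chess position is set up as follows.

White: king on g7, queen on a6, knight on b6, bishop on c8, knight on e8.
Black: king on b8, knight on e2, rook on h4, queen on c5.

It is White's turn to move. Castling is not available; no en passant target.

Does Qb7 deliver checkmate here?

After Qb7: black king on b8; in check: yes, from the white queen on b7.
King squares — a7: attacked by Qb7; b7: attacked by Bc8; c7: attacked by Qb7; a8: attacked by Nb6; c8: attacked by Nb6.
Black has no legal moves → checkmate.

yes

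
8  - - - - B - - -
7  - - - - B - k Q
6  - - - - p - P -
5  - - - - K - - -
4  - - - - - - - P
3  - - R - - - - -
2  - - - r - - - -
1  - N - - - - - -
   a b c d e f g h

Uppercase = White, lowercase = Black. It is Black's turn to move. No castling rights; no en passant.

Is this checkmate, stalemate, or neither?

Black to move; black king on g7.
In check: yes, from the white queen on h7.
King squares — f6: attacked by Ke5; g6: attacked by Qh7; h6: attacked by Qh7; f7: attacked by Pg6; h7: attacked by Pg6; f8: attacked by Be7; g8: attacked by Qh7; h8: attacked by Qh7.
Legal moves for Black: none.
In check with no legal moves → checkmate.

checkmate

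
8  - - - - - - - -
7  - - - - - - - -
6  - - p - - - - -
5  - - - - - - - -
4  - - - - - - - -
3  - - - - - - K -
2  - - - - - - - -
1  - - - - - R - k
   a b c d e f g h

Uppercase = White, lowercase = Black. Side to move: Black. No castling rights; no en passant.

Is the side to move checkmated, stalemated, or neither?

checkmate

Black to move; black king on h1.
In check: yes, from the white rook on f1.
King squares — g1: attacked by Rf1; g2: attacked by Kg3; h2: attacked by Kg3.
Legal moves for Black: none.
In check with no legal moves → checkmate.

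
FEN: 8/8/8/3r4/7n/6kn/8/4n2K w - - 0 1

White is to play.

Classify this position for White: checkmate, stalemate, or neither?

stalemate

White to move; white king on h1.
In check: no.
King squares — g1: attacked by Nh3; g2: attacked by Ne1; h2: attacked by Kg3.
Legal moves for White: none.
Not in check and no legal moves → stalemate.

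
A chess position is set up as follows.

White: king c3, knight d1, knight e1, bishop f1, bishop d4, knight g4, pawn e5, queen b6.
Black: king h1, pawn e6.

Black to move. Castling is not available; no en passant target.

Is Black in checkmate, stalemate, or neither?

stalemate

Black to move; black king on h1.
In check: no.
King squares — g1: attacked by Bd4; g2: attacked by Ne1; h2: attacked by Ng4.
Legal moves for Black: none.
Not in check and no legal moves → stalemate.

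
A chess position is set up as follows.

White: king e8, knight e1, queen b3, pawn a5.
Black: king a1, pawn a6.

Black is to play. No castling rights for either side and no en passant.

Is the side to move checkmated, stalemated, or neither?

Black to move; black king on a1.
In check: no.
King squares — b1: attacked by Qb3; a2: attacked by Qb3; b2: attacked by Qb3.
Legal moves for Black: none.
Not in check and no legal moves → stalemate.

stalemate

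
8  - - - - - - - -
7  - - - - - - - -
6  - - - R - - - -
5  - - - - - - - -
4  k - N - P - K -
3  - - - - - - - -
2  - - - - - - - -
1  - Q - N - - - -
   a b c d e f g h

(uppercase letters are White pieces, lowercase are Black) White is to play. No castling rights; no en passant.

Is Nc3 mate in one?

After Nc3: black king on a4; in check: yes, from the white knight on c3.
King squares — a3: attacked by Nc4; b3: attacked by Qb1; b4: attacked by Qb1; a5: attacked by Nc4; b5: attacked by Qb1.
Black has no legal moves → checkmate.

yes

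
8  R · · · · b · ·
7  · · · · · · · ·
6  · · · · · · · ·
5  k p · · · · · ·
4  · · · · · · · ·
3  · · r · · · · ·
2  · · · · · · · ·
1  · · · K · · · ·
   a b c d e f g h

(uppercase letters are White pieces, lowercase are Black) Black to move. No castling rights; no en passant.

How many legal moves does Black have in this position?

2

Black to move; king on a5.
In check: yes, from the white rook on a8.
Legal moves: Kb6, Kb4.
Count: 2.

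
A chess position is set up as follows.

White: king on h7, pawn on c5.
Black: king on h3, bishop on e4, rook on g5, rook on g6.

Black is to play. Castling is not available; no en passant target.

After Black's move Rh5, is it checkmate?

yes

After Rh5: white king on h7; in check: yes, from the black rook on h5.
King squares — g6: attacked by Be4; h6: attacked by Rh5; g7: attacked by Rg6; g8: attacked by Rg6; h8: attacked by Rh5.
White has no legal moves → checkmate.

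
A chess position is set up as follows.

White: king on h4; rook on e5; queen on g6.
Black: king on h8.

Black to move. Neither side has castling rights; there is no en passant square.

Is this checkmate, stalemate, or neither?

Black to move; black king on h8.
In check: no.
King squares — g7: attacked by Qg6; h7: attacked by Qg6; g8: attacked by Qg6.
Legal moves for Black: none.
Not in check and no legal moves → stalemate.

stalemate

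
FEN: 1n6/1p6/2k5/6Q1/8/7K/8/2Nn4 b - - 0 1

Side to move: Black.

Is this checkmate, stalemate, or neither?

neither

Black to move; black king on c6.
In check: no.
Legal moves for Black: Nd7, Na6, Kd7, Kc7, Kd6, Kb6, Ne3, Nc3, Nf2+, Nb2, b6, b5.
Black has 12 legal moves and is not in check → neither.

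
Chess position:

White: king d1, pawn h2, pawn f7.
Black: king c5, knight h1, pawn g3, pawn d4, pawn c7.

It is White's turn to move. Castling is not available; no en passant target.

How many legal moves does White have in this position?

White to move; king on d1.
In check: no.
Legal moves: Ke2, Kd2, Kc2, Ke1, Kc1, hxg3, f8=Q+, f8=R, f8=B+, f8=N, h3, h4.
Count: 12.

12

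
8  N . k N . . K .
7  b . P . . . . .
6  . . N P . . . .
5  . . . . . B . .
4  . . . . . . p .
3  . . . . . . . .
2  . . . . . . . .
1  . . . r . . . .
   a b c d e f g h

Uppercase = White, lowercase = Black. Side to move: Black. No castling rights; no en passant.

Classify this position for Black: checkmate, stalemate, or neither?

checkmate

Black to move; black king on c8.
In check: yes, from the white bishop on f5.
King squares — b7: attacked by Nd8; c7: attacked by Pd6; d7: attacked by Bf5; b8: attacked by Nc6; d8: attacked by Nc6.
Legal moves for Black: none.
In check with no legal moves → checkmate.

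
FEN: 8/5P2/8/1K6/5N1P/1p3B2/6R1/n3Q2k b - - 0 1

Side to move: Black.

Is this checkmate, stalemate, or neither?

checkmate

Black to move; black king on h1.
In check: yes, from the white queen on e1.
King squares — g1: attacked by Qe1; g2: attacked by Bf3; h2: attacked by Rg2.
Legal moves for Black: none.
In check with no legal moves → checkmate.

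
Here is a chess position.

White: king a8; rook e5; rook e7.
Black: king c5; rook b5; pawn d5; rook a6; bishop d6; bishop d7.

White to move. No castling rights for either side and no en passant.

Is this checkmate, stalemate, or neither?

checkmate

White to move; white king on a8.
In check: yes, from the black rook on a6.
King squares — a7: attacked by Ra6; b7: attacked by Rb5; b8: attacked by Rb5.
Legal moves for White: none.
In check with no legal moves → checkmate.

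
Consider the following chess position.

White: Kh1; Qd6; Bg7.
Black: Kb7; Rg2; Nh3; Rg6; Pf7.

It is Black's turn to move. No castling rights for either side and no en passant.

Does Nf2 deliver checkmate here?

yes

After Nf2: white king on h1; in check: yes, from the black knight on f2.
King squares — g1: attacked by Rg2; g2: attacked by Rg6; h2: attacked by Rg2.
White has no legal moves → checkmate.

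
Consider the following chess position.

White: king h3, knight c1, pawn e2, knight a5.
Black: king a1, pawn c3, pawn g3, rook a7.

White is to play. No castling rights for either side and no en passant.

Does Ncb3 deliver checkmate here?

After Ncb3: black king on a1; in check: yes, from the white knight on b3.
Black has 3 legal replies: Kb2, Ka2, Kb1.
In check but a legal move exists → not checkmate.

no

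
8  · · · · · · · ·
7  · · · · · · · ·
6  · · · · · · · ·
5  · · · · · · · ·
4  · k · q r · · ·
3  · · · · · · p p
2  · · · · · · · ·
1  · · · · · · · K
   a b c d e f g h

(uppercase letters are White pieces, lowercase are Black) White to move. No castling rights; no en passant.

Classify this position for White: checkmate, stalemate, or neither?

White to move; white king on h1.
In check: no.
King squares — g1: attacked by Qd4; g2: attacked by Ph3; h2: attacked by Pg3.
Legal moves for White: none.
Not in check and no legal moves → stalemate.

stalemate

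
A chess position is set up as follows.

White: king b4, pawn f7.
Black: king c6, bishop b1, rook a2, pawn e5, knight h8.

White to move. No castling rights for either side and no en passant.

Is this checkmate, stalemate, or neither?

White to move; white king on b4.
In check: no.
Legal moves for White: Kc4, Kc3, Kb3, f8=Q, f8=R, f8=B, f8=N.
White has 7 legal moves and is not in check → neither.

neither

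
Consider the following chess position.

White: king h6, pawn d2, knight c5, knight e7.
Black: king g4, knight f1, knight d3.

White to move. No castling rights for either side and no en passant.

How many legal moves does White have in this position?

White to move; king on h6.
In check: no.
Legal moves: Ng8, Nc8, Ng6, Nc6, Nf5, Nd5, Kh7, Kg7, Kg6, Nd7, Nb7, Ne6, Na6, Ne4, Na4, Nxd3, Nb3.
Count: 17.

17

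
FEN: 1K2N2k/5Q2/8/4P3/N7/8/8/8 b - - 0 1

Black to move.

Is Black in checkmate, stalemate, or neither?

Black to move; black king on h8.
In check: no.
King squares — g7: attacked by Qf7; h7: attacked by Qf7; g8: attacked by Qf7.
Legal moves for Black: none.
Not in check and no legal moves → stalemate.

stalemate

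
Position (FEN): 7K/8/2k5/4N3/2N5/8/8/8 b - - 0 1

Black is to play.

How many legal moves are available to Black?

5

Black to move; king on c6.
In check: yes, from the white knight on e5.
Legal moves: Kc7, Kb7, Kd5, Kc5, Kb5.
Count: 5.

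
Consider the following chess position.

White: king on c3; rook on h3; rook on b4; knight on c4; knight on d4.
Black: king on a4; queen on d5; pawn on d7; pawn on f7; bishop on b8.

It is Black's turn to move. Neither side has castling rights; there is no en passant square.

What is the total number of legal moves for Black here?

0

Black to move; king on a4.
In check: yes, from the white rook on b4.
Legal moves: none.
Count: 0.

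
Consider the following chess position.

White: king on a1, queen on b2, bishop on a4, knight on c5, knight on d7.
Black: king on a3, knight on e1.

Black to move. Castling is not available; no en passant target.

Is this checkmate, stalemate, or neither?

checkmate

Black to move; black king on a3.
In check: yes, from the white queen on b2.
King squares — a2: attacked by Ka1; b2: attacked by Ka1; b3: attacked by Qb2; a4: attacked by Nc5; b4: attacked by Qb2.
Legal moves for Black: none.
In check with no legal moves → checkmate.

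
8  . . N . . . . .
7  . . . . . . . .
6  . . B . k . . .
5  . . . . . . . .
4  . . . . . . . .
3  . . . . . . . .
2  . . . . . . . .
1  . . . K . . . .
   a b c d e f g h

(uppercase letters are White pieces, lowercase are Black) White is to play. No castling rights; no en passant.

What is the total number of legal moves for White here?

20

White to move; king on d1.
In check: no.
Legal moves: Ne7, Na7, Nd6, Nb6, Be8, Ba8, Bd7+, Bb7, Bd5+, Bb5, Be4, Ba4, Bf3, Bg2, Bh1, Ke2, Kd2, Kc2, Ke1, Kc1.
Count: 20.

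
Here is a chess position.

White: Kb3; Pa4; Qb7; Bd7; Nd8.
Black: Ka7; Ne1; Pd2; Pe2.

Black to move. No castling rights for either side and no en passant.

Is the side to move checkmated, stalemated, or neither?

Black to move; black king on a7.
In check: yes, from the white queen on b7.
King squares — a6: attacked by Qb7; b6: attacked by Qb7; b7: attacked by Nd8; a8: attacked by Qb7; b8: attacked by Qb7.
Legal moves for Black: none.
In check with no legal moves → checkmate.

checkmate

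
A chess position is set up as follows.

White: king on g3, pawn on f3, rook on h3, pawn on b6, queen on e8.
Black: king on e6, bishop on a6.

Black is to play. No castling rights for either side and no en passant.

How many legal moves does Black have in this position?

Black to move; king on e6.
In check: yes, from the white queen on e8.
Legal moves: Kf6, Kd6, Kf5, Kd5.
Count: 4.

4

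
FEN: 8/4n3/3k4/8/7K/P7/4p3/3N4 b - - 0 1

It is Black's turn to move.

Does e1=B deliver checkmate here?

After e1=B: white king on h4; in check: yes, from the black bishop on e1.
White has 5 legal replies: Kh5, Kg5, Kg4, Kh3, Nf2.
In check but a legal move exists → not checkmate.

no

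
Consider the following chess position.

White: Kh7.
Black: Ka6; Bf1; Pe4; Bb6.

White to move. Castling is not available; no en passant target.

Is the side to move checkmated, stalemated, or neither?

White to move; white king on h7.
In check: no.
Legal moves for White: Kh8, Kg8, Kg7, Kh6, Kg6.
White has 5 legal moves and is not in check → neither.

neither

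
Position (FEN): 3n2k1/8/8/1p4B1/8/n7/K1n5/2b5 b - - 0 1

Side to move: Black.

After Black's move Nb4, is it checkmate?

After Nb4: white king on a2; in check: yes, from the black knight on b4.
White has 2 legal replies: Kb3, Ka1.
In check but a legal move exists → not checkmate.

no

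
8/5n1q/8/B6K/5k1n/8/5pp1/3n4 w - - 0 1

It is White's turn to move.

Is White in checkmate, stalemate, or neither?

checkmate

White to move; white king on h5.
In check: yes, from the black queen on h7.
King squares — g4: attacked by Kf4; h4: attacked by Qh7; g5: attacked by Kf4; g6: attacked by Nh4; h6: attacked by Nf7.
Legal moves for White: none.
In check with no legal moves → checkmate.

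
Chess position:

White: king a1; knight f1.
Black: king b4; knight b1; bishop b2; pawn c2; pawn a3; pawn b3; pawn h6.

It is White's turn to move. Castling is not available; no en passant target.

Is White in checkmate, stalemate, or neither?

White to move; white king on a1.
In check: yes, from the black bishop on b2.
King squares — b1: attacked by Pc2; a2: attacked by Pb3; b2: attacked by Pa3.
Legal moves for White: none.
In check with no legal moves → checkmate.

checkmate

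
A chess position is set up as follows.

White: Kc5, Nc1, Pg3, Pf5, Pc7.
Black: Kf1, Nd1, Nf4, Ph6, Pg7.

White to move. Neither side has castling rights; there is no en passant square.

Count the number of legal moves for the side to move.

White to move; king on c5.
In check: no.
Legal moves: Kd6, Kc6, Kb6, Kb5, Kd4, Kc4, Kb4, Nd3, Nb3, Ne2, Na2, gxf4, c8=Q, c8=R, c8=B, c8=N, f6, g4.
Count: 18.

18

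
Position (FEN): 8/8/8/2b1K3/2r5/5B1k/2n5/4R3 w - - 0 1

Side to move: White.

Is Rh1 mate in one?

no

After Rh1: black king on h3; in check: yes, from the white rook on h1.
Black has 1 legal reply: Kg3.
In check but a legal move exists → not checkmate.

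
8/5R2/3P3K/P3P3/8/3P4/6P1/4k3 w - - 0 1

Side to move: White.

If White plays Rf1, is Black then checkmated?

no

After Rf1: black king on e1; in check: yes, from the white rook on f1.
Black has 3 legal replies: Ke2, Kd2, Kxf1.
In check but a legal move exists → not checkmate.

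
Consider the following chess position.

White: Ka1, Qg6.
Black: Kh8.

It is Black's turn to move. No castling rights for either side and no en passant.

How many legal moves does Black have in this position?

0

Black to move; king on h8.
In check: no.
Legal moves: none.
Count: 0.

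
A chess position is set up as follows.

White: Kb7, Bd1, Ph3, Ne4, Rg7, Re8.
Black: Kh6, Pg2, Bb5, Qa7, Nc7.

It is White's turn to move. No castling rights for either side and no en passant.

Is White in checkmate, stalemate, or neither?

White to move; white king on b7.
In check: yes, from the black queen on a7.
King squares — a6: attacked by Bb5; b6: attacked by Qa7; c6: attacked by Bb5; a7: available; c7: attacked by Qa7; a8: attacked by Qa7; b8: attacked by Qa7; c8: available.
Legal moves for White: Kc8, Kxa7.
White is in check but has 2 legal moves → neither.

neither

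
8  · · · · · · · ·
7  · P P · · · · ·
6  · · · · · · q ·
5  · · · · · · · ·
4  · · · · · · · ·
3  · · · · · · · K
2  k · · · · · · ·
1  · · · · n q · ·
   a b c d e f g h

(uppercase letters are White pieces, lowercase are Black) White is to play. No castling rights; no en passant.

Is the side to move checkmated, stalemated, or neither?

neither

White to move; white king on h3.
In check: yes, from the black queen on f1.
Legal moves for White: Kh4, Kh2.
White is in check but has 2 legal moves → neither.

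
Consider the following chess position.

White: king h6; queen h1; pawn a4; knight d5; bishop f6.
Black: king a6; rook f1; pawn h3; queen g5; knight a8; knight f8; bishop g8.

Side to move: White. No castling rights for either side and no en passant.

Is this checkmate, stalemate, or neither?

neither

White to move; white king on h6.
In check: yes, from the black queen on g5.
King squares — g5: available; h5: attacked by Qg5; g6: attacked by Qg5; g7: attacked by Qg5; h7: attacked by Nf8.
Legal moves for White: Kxg5, Bxg5.
White is in check but has 2 legal moves → neither.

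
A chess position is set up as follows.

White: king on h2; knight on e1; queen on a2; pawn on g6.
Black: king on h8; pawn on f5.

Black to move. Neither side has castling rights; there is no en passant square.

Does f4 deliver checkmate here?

no

After f4: white king on h2; in check: no.
White is not in check, so this cannot be checkmate.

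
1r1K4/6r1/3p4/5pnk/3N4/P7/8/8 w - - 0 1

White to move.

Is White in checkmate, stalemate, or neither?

checkmate

White to move; white king on d8.
In check: yes, from the black rook on b8.
King squares — c7: attacked by Rg7; d7: attacked by Rg7; e7: attacked by Rg7; c8: attacked by Rb8; e8: attacked by Rb8.
Legal moves for White: none.
In check with no legal moves → checkmate.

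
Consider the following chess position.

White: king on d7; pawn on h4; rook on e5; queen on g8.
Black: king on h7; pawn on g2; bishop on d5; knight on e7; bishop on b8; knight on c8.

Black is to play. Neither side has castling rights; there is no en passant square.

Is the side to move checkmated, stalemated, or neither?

Black to move; black king on h7.
In check: yes, from the white queen on g8.
King squares — g6: attacked by Qg8; h6: available; g7: attacked by Qg8; g8: available; h8: attacked by Qg8.
Legal moves for Black: Kxg8, Kh6, Nxg8, Bxg8.
Black is in check but has 4 legal moves → neither.

neither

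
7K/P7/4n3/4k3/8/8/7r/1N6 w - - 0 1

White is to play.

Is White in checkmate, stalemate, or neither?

neither

White to move; white king on h8.
In check: yes, from the black rook on h2.
King squares — g7: attacked by Ne6; h7: attacked by Rh2; g8: available.
Legal moves for White: Kg8.
White is in check but has 1 legal move → neither.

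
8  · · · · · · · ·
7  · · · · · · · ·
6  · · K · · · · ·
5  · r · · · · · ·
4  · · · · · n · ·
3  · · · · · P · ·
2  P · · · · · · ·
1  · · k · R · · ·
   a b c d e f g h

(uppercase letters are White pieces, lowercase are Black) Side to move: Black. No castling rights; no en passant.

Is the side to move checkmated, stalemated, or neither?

neither

Black to move; black king on c1.
In check: yes, from the white rook on e1.
Legal moves for Black: Kd2, Kc2, Kb2.
Black is in check but has 3 legal moves → neither.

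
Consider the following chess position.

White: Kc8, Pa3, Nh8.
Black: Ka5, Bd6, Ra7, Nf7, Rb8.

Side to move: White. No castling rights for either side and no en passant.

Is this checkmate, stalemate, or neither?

checkmate

White to move; white king on c8.
In check: yes, from the black rook on b8.
King squares — b7: attacked by Ra7; c7: attacked by Bd6; d7: attacked by Ra7; b8: attacked by Bd6; d8: attacked by Nf7.
Legal moves for White: none.
In check with no legal moves → checkmate.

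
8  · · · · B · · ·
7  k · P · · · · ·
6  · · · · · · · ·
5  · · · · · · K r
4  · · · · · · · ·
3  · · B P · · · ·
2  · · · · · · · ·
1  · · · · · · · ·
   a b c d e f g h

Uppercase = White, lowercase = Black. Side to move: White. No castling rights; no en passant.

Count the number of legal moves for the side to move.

White to move; king on g5.
In check: yes, from the black rook on h5.
Legal moves: Kg6, Kf6, Kxh5, Kg4, Kf4, Bxh5.
Count: 6.

6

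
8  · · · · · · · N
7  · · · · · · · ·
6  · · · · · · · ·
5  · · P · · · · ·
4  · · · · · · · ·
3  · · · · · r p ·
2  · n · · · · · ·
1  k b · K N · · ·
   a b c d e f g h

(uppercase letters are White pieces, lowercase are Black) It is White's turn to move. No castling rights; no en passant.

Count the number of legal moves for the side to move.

White to move; king on d1.
In check: yes, from the black knight on b2.
Legal moves: Ke2, Kd2, Kc1.
Count: 3.

3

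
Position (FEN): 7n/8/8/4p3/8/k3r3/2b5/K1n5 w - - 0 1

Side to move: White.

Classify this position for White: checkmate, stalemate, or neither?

stalemate

White to move; white king on a1.
In check: no.
King squares — b1: attacked by Bc2; a2: attacked by Nc1; b2: attacked by Ka3.
Legal moves for White: none.
Not in check and no legal moves → stalemate.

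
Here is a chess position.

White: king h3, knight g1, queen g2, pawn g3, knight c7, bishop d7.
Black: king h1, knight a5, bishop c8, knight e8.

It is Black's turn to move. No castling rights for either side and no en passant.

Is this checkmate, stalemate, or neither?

checkmate

Black to move; black king on h1.
In check: yes, from the white queen on g2.
King squares — g1: attacked by Qg2; g2: attacked by Kh3; h2: attacked by Qg2.
Legal moves for Black: none.
In check with no legal moves → checkmate.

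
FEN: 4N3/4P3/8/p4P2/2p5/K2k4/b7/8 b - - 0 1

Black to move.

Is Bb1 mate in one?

no

After Bb1: white king on a3; in check: no.
White is not in check, so this cannot be checkmate.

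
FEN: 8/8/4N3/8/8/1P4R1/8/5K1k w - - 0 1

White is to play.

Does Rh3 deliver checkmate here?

yes

After Rh3: black king on h1; in check: yes, from the white rook on h3.
King squares — g1: attacked by Kf1; g2: attacked by Kf1; h2: attacked by Rh3.
Black has no legal moves → checkmate.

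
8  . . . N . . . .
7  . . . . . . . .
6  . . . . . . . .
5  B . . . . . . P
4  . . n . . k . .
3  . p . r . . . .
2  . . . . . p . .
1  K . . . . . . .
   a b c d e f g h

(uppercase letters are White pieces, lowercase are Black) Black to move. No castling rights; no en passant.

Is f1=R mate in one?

After f1=R: white king on a1; in check: yes, from the black rook on f1.
White has 1 legal reply: Be1.
In check but a legal move exists → not checkmate.

no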